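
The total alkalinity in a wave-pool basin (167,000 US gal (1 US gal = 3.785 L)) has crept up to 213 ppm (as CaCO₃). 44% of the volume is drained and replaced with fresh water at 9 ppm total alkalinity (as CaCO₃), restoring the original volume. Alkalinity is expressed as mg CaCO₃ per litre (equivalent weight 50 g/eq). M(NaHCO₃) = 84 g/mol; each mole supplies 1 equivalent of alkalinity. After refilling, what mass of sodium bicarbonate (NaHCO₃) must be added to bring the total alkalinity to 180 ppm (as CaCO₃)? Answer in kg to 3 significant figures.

60.3 kg

Volume: 167,000 US gal × 3.785 L/gal = 632,095 L.
After draining 44% and refilling: 213 × 0.56 + 9 × 0.44 = 123.24 ppm.
Deficit to target: 180 − 123.24 = 56.76 mg/L.
As CaCO₃: 56.76 mg/L × 632,095 L = 35,880 g; ÷ 50 g/eq ÷ 1 = 717.6 mol NaHCO₃.
Mass: 717.6 × 84 = 60,270 g.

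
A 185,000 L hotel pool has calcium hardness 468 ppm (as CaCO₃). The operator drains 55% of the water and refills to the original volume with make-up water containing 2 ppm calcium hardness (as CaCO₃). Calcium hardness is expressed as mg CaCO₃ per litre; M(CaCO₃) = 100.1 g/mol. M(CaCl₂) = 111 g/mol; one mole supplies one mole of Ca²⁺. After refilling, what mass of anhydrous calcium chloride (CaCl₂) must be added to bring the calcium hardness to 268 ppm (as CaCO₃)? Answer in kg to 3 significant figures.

After draining 55% and refilling: 468 × 0.45 + 2 × 0.55 = 211.7 ppm.
Deficit to target: 268 − 211.7 = 56.3 mg/L.
As CaCO₃: 56.3 mg/L × 185,000 L = 10,420 g; ÷ 100.1 = 104.1 mol Ca²⁺.
Mass: 104.1 × 111 = 11,550 g.

11.5 kg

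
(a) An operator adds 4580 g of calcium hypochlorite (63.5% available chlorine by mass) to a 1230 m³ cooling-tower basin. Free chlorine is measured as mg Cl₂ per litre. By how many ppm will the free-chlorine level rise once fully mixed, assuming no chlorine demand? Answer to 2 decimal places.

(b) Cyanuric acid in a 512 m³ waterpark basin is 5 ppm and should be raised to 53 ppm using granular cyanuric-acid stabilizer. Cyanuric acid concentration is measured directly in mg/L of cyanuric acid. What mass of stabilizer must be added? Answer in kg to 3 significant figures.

(a) Volume: 1230 m³ = 1,230,000 L.
(a) Available chlorine delivered: 4580 g × 0.635 = 2908 g as Cl₂.
(a) Concentration rise: 2908 g / 1,230,000 L = 2.364 mg/L = 2.36 ppm.

(b) Volume: 512 m³ = 512,000 L.
(b) CYA to add: (53 − 5) = 48 mg/L × 512,000 L = 24,580 g cyanuric acid.

(a) 2.36 ppm; (b) 24.6 kg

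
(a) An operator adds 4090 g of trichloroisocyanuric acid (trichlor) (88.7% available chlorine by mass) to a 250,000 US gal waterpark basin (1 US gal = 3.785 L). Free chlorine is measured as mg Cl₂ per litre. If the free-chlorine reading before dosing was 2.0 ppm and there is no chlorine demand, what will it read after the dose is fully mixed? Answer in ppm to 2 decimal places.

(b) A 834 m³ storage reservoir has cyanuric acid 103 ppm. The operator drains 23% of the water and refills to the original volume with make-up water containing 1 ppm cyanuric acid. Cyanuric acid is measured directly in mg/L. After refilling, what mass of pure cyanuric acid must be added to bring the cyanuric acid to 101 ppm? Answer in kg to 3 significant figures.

(a) Volume: 250,000 US gal × 3.785 L/gal = 946,250 L.
(a) Available chlorine delivered: 4090 g × 0.887 = 3628 g as Cl₂.
(a) Concentration rise: 3628 g / 946,250 L = 3.834 mg/L = 3.83 ppm.
(a) Final FC: 2.0 + 3.83 = 5.83 ppm.

(b) Volume: 834 m³ = 834,000 L.
(b) After draining 23% and refilling: 103 × 0.77 + 1 × 0.23 = 79.54 ppm.
(b) Deficit to target: 101 − 79.54 = 21.46 mg/L.
(b) Mass: 21.46 mg/L × 834,000 L = 17,900 g cyanuric acid.

(a) 5.83 ppm; (b) 17.9 kg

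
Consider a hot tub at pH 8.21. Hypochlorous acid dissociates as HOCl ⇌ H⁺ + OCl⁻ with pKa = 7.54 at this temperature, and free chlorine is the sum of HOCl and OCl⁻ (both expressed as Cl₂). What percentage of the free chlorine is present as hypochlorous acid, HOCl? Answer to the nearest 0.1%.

[OCl⁻]/[HOCl] = 10^(pH − pKa) = 10^(8.21 − 7.54) = 10^0.67 = 4.677.
Fraction as HOCl = 1 / (1 + 4.677) = 0.1761.

17.6%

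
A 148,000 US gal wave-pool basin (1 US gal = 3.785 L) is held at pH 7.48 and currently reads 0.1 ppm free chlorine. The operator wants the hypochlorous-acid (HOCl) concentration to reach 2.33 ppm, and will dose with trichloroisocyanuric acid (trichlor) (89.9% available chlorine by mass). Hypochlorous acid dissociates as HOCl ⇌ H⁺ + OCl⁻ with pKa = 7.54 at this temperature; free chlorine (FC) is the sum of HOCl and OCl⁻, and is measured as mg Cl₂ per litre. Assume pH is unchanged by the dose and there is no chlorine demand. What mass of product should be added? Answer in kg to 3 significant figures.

Volume: 148,000 US gal × 3.785 L/gal = 560,180 L.
[OCl⁻]/[HOCl] = 10^(pH − pKa) = 10^(7.48 − 7.54) = 0.871; fraction as HOCl = 1/(1 + 0.871) = 0.5345.
Free chlorine required for 2.33 ppm HOCl: 2.33 / 0.5345 = 4.359 ppm.
FC to add: 4.359 − 0.1 = 4.259 mg/L as Cl₂.
Cl₂ equivalent: 4.259 mg/L × 560,180 L = 2386 g.
Product at 89.9% available Cl: 2386 / 0.899 = 2654 g.

2.65 kg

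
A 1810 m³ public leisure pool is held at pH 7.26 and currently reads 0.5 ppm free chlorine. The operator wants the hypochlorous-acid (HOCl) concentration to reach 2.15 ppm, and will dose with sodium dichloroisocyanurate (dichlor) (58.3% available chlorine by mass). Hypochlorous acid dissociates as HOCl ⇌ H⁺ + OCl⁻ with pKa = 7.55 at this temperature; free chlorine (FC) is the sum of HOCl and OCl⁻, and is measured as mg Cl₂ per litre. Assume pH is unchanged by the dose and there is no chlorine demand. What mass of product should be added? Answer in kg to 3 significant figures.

Volume: 1810 m³ = 1,810,000 L.
[OCl⁻]/[HOCl] = 10^(pH − pKa) = 10^(7.26 − 7.55) = 0.5129; fraction as HOCl = 1/(1 + 0.5129) = 0.661.
Free chlorine required for 2.15 ppm HOCl: 2.15 / 0.661 = 3.253 ppm.
FC to add: 3.253 − 0.5 = 2.753 mg/L as Cl₂.
Cl₂ equivalent: 2.753 mg/L × 1,810,000 L = 4982 g.
Product at 58.3% available Cl: 4982 / 0.583 = 8546 g.

8.55 kg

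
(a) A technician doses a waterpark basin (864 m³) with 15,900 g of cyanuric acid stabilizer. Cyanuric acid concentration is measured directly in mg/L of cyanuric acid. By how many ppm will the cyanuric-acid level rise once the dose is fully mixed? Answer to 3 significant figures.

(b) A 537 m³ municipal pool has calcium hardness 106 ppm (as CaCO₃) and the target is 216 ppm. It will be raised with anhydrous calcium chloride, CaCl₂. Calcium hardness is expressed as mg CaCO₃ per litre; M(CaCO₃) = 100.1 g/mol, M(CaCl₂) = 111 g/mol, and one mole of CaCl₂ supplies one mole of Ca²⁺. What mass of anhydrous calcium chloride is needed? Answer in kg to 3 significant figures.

(a) 18.4 ppm; (b) 65.5 kg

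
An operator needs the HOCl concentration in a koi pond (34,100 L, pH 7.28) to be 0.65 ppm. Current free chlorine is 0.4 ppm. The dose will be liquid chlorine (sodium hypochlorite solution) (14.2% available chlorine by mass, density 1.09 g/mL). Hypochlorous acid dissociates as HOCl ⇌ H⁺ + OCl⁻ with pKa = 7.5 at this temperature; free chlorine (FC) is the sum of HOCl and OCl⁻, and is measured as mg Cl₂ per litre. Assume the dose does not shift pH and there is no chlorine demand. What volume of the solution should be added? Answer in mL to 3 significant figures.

141 mL

[OCl⁻]/[HOCl] = 10^(pH − pKa) = 10^(7.28 − 7.5) = 0.6026; fraction as HOCl = 1/(1 + 0.6026) = 0.624.
Free chlorine required for 0.65 ppm HOCl: 0.65 / 0.624 = 1.042 ppm.
FC to add: 1.042 − 0.4 = 0.6417 mg/L as Cl₂.
Cl₂ equivalent: 0.6417 mg/L × 34,100 L = 21.88 g.
Product at 14.2% available Cl: 21.88 / 0.142 = 154.1 g.
Volume: 154.1 g ÷ 1.09 g/mL = 141.4 mL.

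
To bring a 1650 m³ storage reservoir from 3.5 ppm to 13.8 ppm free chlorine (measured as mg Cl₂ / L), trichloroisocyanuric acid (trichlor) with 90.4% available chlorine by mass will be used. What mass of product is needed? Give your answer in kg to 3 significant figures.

Volume: 1650 m³ = 1,650,000 L.
Chlorine deficit: 13.8 − 3.5 = 10.3 ppm = 10.3 mg/L as Cl₂.
Cl₂ equivalent needed: 10.3 mg/L × 1,650,000 L = 17,000,000 mg = 17,000 g.
Product at 90.4% available chlorine: 17,000 / 0.904 = 18,800 g.

18.8 kg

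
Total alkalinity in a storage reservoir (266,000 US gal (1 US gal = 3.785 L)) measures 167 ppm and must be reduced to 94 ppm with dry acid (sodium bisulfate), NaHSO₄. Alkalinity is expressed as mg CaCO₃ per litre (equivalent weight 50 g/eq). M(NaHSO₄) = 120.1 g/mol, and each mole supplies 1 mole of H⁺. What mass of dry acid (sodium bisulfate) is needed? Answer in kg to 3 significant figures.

177 kg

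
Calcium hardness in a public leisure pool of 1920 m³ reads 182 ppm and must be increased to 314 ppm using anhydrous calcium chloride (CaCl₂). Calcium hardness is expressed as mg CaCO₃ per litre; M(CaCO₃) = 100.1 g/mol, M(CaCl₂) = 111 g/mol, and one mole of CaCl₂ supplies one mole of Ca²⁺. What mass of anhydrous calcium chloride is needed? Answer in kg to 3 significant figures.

281 kg

Volume: 1920 m³ = 1,920,000 L.
Hardness to add: (314 − 182) = 132 mg/L as CaCO₃ × 1,920,000 L = 253,400 g as CaCO₃.
Moles of Ca²⁺ (1 mol Ca²⁺ ≡ 1 mol CaCO₃): 253,400 / 100.1 g/mol = 2532 mol.
Mass of CaCl₂: 2532 × 111 = 281,000 g.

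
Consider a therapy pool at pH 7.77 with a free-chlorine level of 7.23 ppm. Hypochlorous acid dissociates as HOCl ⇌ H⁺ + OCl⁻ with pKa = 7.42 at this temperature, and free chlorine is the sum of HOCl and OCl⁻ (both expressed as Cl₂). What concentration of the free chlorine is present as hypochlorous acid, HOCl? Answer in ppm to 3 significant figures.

[OCl⁻]/[HOCl] = 10^(pH − pKa) = 10^(7.77 − 7.42) = 10^0.35 = 2.239.
Fraction as HOCl = 1 / (1 + 2.239) = 0.3088.
HOCl = 0.3088 × 7.23 ppm = 2.232 ppm.

2.23 ppm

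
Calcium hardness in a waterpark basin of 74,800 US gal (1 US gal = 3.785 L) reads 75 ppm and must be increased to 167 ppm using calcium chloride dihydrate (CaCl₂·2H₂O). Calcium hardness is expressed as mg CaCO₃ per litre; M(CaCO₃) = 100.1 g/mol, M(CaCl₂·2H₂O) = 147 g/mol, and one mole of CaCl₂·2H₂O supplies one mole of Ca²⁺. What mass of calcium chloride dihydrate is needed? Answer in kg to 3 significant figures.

38.3 kg

Volume: 74,800 US gal × 3.785 L/gal = 283,118 L.
Hardness to add: (167 − 75) = 92 mg/L as CaCO₃ × 283,118 L = 26,050 g as CaCO₃.
Moles of Ca²⁺ (1 mol Ca²⁺ ≡ 1 mol CaCO₃): 26,050 / 100.1 g/mol = 260.2 mol.
Mass of CaCl₂·2H₂O: 260.2 × 147 = 38,250 g.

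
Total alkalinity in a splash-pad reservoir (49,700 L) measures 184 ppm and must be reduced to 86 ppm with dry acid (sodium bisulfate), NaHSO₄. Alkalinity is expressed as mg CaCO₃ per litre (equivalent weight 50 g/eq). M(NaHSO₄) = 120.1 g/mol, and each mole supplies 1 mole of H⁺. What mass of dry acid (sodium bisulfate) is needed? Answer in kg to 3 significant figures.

Alkalinity to neutralize: (184 − 86) = 98 mg/L as CaCO₃ × 49,700 L = 4871 g as CaCO₃.
Equivalents of H⁺ required: 4871 ÷ 50 g/eq = 97.41 eq = 97.41 mol NaHSO₄.
Mass of NaHSO₄: 97.41 × 120.1 = 11,700 g.

11.7 kg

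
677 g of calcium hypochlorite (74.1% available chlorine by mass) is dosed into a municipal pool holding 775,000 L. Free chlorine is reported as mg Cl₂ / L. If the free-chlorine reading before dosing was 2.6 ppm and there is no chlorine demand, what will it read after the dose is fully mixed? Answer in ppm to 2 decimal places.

Available chlorine delivered: 677 g × 0.741 = 501.7 g as Cl₂.
Concentration rise: 501.7 g / 775,000 L = 0.6473 mg/L = 0.65 ppm.
Final FC: 2.6 + 0.65 = 3.25 ppm.

3.25 ppm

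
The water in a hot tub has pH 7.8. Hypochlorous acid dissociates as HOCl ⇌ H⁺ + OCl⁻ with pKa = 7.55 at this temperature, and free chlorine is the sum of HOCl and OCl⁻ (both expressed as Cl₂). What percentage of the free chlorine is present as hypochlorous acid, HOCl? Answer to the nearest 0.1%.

[OCl⁻]/[HOCl] = 10^(pH − pKa) = 10^(7.8 − 7.55) = 10^0.25 = 1.778.
Fraction as HOCl = 1 / (1 + 1.778) = 0.3599.

36.0%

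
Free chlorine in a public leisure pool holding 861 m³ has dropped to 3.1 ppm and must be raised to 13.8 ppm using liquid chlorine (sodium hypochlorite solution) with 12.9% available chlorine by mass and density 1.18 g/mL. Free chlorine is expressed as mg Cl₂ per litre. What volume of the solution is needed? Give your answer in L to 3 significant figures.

60.5 L

Volume: 861 m³ = 861,000 L.
Chlorine deficit: 13.8 − 3.1 = 10.7 ppm = 10.7 mg/L as Cl₂.
Cl₂ equivalent needed: 10.7 mg/L × 861,000 L = 9,213,000 mg = 9213 g.
Product at 12.9% available chlorine: 9213 / 0.129 = 71,420 g.
Volume at density 1.18 g/mL: 71,420 g ÷ 1.18 g/mL = 60,520 mL.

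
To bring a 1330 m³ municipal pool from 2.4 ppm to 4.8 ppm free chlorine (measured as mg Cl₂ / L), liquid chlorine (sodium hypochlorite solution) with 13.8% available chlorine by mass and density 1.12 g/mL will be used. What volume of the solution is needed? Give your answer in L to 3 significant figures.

20.7 L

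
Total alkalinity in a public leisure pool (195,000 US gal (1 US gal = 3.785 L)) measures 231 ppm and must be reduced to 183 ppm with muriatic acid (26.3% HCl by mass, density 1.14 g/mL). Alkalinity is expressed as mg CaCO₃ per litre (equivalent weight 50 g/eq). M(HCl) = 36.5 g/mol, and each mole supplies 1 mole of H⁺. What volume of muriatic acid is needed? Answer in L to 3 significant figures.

Volume: 195,000 US gal × 3.785 L/gal = 738,075 L.
Alkalinity to neutralize: (231 − 183) = 48 mg/L as CaCO₃ × 738,075 L = 35,430 g as CaCO₃.
Equivalents of H⁺ required: 35,430 ÷ 50 g/eq = 708.6 eq = 708.6 mol HCl.
Mass of HCl: 708.6 × 36.5 = 25,860 g.
Mass of 26.3% solution: 25,860 / 0.263 = 98,340 g.
Volume: 98,340 g ÷ 1.14 g/mL = 86,260 mL.

86.3 L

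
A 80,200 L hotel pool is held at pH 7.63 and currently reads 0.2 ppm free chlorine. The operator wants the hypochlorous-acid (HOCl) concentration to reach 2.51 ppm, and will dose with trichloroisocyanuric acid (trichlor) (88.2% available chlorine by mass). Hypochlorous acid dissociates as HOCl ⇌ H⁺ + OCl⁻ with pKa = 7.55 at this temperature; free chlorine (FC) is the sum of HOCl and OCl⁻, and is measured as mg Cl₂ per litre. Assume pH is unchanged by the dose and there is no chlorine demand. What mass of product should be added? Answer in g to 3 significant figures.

484 g

[OCl⁻]/[HOCl] = 10^(pH − pKa) = 10^(7.63 − 7.55) = 1.202; fraction as HOCl = 1/(1 + 1.202) = 0.4541.
Free chlorine required for 2.51 ppm HOCl: 2.51 / 0.4541 = 5.528 ppm.
FC to add: 5.528 − 0.2 = 5.328 mg/L as Cl₂.
Cl₂ equivalent: 5.328 mg/L × 80,200 L = 427.3 g.
Product at 88.2% available Cl: 427.3 / 0.882 = 484.4 g.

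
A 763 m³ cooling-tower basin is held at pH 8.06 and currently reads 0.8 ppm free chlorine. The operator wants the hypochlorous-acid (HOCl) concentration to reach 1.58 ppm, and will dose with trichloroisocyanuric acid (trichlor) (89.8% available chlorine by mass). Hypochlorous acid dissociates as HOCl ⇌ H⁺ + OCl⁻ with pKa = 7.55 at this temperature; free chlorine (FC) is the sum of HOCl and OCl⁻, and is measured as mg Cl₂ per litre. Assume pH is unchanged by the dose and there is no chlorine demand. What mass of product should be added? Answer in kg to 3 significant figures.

Volume: 763 m³ = 763,000 L.
[OCl⁻]/[HOCl] = 10^(pH − pKa) = 10^(8.06 − 7.55) = 3.236; fraction as HOCl = 1/(1 + 3.236) = 0.2361.
Free chlorine required for 1.58 ppm HOCl: 1.58 / 0.2361 = 6.693 ppm.
FC to add: 6.693 − 0.8 = 5.893 mg/L as Cl₂.
Cl₂ equivalent: 5.893 mg/L × 763,000 L = 4496 g.
Product at 89.8% available Cl: 4496 / 0.898 = 5007 g.

5.01 kg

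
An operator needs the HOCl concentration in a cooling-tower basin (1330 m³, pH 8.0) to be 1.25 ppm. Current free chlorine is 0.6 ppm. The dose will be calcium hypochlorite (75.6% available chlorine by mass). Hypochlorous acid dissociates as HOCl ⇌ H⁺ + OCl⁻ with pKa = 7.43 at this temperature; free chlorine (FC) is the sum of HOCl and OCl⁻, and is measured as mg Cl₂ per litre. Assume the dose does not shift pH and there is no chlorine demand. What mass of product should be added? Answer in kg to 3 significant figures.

9.31 kg

Volume: 1330 m³ = 1,330,000 L.
[OCl⁻]/[HOCl] = 10^(pH − pKa) = 10^(8.0 − 7.43) = 3.715; fraction as HOCl = 1/(1 + 3.715) = 0.2121.
Free chlorine required for 1.25 ppm HOCl: 1.25 / 0.2121 = 5.894 ppm.
FC to add: 5.894 − 0.6 = 5.294 mg/L as Cl₂.
Cl₂ equivalent: 5.294 mg/L × 1,330,000 L = 7041 g.
Product at 75.6% available Cl: 7041 / 0.756 = 9314 g.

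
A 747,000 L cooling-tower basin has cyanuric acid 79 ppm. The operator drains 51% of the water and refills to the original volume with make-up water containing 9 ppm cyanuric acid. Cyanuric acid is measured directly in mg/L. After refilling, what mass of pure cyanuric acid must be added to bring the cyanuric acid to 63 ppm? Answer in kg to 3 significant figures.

After draining 51% and refilling: 79 × 0.49 + 9 × 0.51 = 43.3 ppm.
Deficit to target: 63 − 43.3 = 19.7 mg/L.
Mass: 19.7 mg/L × 747,000 L = 14,720 g cyanuric acid.

14.7 kg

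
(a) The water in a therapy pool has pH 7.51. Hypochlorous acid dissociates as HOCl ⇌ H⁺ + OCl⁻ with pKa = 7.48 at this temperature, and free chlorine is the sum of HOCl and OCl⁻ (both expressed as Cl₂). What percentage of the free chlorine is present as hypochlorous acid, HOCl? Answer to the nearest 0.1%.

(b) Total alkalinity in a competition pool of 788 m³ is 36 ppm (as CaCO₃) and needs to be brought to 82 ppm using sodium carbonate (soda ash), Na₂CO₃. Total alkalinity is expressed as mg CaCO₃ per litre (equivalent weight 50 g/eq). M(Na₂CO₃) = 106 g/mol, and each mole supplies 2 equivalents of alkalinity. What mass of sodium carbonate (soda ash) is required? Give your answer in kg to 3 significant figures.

(a) 48.3%; (b) 38.4 kg

(a) [OCl⁻]/[HOCl] = 10^(pH − pKa) = 10^(7.51 − 7.48) = 10^0.03 = 1.072.
(a) Fraction as HOCl = 1 / (1 + 1.072) = 0.4827.

(b) Volume: 788 m³ = 788,000 L.
(b) Alkalinity to add: (82 − 36) = 46 mg/L as CaCO₃ × 788,000 L = 36,250 g as CaCO₃.
(b) Equivalents: 36,250 g ÷ 50 g/eq = 725 eq.
(b) Each mole of Na₂CO₃ supplies 2 eq, so 725 / 2 = 362.5 mol.
(b) Mass: 362.5 mol × 106 g/mol = 38,420 g.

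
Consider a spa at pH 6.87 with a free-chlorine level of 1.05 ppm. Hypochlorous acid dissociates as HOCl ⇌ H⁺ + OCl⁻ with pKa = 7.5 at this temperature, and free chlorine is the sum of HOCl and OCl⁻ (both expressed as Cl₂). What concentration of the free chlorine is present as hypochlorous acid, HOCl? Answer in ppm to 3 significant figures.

[OCl⁻]/[HOCl] = 10^(pH − pKa) = 10^(6.87 − 7.5) = 10^-0.63 = 0.2344.
Fraction as HOCl = 1 / (1 + 0.2344) = 0.8101.
HOCl = 0.8101 × 1.05 ppm = 0.8506 ppm.

0.851 ppm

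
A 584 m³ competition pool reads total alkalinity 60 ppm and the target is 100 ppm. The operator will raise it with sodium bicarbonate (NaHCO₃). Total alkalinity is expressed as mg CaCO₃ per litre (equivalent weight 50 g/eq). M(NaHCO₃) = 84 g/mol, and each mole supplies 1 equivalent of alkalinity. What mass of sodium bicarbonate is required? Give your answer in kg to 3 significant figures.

Volume: 584 m³ = 584,000 L.
Alkalinity to add: (100 − 60) = 40 mg/L as CaCO₃ × 584,000 L = 23,360 g as CaCO₃.
Equivalents: 23,360 g ÷ 50 g/eq = 467.2 eq.
NaHCO₃ supplies 1 eq per mole → 467.2 mol.
Mass: 467.2 mol × 84 g/mol = 39,240 g.

39.2 kg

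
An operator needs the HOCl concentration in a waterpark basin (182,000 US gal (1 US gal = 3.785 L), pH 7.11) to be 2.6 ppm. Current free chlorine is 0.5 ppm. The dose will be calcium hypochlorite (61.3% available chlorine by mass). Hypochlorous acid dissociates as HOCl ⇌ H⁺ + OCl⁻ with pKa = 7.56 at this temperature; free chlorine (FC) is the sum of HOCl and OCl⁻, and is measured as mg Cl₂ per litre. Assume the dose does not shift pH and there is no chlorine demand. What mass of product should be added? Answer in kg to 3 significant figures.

3.40 kg

Volume: 182,000 US gal × 3.785 L/gal = 688,870 L.
[OCl⁻]/[HOCl] = 10^(pH − pKa) = 10^(7.11 − 7.56) = 0.3548; fraction as HOCl = 1/(1 + 0.3548) = 0.7381.
Free chlorine required for 2.6 ppm HOCl: 2.6 / 0.7381 = 3.523 ppm.
FC to add: 3.523 − 0.5 = 3.023 mg/L as Cl₂.
Cl₂ equivalent: 3.023 mg/L × 688,870 L = 2082 g.
Product at 61.3% available Cl: 2082 / 0.613 = 3397 g.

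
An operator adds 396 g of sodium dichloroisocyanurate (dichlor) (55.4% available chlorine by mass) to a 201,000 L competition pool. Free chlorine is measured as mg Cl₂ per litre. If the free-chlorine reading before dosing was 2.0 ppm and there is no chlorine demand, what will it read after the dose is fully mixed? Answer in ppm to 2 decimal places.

3.09 ppm

Available chlorine delivered: 396 g × 0.554 = 219.4 g as Cl₂.
Concentration rise: 219.4 g / 201,000 L = 1.091 mg/L = 1.09 ppm.
Final FC: 2.0 + 1.09 = 3.09 ppm.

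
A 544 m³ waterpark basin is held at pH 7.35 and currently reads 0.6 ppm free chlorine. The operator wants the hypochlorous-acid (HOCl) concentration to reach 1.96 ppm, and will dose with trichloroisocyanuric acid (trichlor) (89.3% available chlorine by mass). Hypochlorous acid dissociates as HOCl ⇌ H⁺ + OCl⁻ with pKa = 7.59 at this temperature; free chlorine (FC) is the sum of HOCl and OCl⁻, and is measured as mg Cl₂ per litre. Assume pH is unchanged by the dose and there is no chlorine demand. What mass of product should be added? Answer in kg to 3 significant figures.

Volume: 544 m³ = 544,000 L.
[OCl⁻]/[HOCl] = 10^(pH − pKa) = 10^(7.35 − 7.59) = 0.5754; fraction as HOCl = 1/(1 + 0.5754) = 0.6347.
Free chlorine required for 1.96 ppm HOCl: 1.96 / 0.6347 = 3.088 ppm.
FC to add: 3.088 − 0.6 = 2.488 mg/L as Cl₂.
Cl₂ equivalent: 2.488 mg/L × 544,000 L = 1353 g.
Product at 89.3% available Cl: 1353 / 0.893 = 1516 g.

1.52 kg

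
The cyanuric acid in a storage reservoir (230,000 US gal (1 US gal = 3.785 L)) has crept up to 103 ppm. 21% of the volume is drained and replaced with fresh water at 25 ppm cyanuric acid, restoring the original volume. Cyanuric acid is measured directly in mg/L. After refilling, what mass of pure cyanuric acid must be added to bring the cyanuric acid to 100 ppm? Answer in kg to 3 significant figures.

11.6 kg

Volume: 230,000 US gal × 3.785 L/gal = 870,550 L.
After draining 21% and refilling: 103 × 0.79 + 25 × 0.21 = 86.62 ppm.
Deficit to target: 100 − 86.62 = 13.38 mg/L.
Mass: 13.38 mg/L × 870,550 L = 11,650 g cyanuric acid.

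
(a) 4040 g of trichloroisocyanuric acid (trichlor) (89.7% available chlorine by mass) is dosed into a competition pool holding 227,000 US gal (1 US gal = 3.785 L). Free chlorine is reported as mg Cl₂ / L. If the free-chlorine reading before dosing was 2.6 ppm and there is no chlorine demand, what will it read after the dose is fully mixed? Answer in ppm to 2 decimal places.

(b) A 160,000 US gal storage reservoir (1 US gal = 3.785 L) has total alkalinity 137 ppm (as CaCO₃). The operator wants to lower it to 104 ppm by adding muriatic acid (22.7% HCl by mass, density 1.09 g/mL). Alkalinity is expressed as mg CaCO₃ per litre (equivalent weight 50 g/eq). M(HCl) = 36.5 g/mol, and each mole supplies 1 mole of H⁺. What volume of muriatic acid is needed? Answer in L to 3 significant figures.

(a) Volume: 227,000 US gal × 3.785 L/gal = 859,195 L.
(a) Available chlorine delivered: 4040 g × 0.897 = 3624 g as Cl₂.
(a) Concentration rise: 3624 g / 859,195 L = 4.218 mg/L = 4.22 ppm.
(a) Final FC: 2.6 + 4.22 = 6.82 ppm.

(b) Volume: 160,000 US gal × 3.785 L/gal = 605,600 L.
(b) Alkalinity to neutralize: (137 − 104) = 33 mg/L as CaCO₃ × 605,600 L = 19,980 g as CaCO₃.
(b) Equivalents of H⁺ required: 19,980 ÷ 50 g/eq = 399.7 eq = 399.7 mol HCl.
(b) Mass of HCl: 399.7 × 36.5 = 14,590 g.
(b) Mass of 22.7% solution: 14,590 / 0.227 = 64,270 g.
(b) Volume: 64,270 g ÷ 1.09 g/mL = 58,960 mL.

(a) 6.82 ppm; (b) 59.0 L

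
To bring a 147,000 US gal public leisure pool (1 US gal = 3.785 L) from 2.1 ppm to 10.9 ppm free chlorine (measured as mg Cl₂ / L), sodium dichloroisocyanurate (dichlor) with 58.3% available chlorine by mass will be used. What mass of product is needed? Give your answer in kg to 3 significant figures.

8.40 kg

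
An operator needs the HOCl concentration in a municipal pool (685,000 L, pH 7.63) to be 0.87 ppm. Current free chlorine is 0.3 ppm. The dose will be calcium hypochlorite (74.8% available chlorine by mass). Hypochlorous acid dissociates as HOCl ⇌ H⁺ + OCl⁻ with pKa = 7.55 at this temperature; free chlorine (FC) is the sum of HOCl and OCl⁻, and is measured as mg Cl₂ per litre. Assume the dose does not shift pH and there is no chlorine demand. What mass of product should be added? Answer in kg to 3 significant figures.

[OCl⁻]/[HOCl] = 10^(pH − pKa) = 10^(7.63 − 7.55) = 1.202; fraction as HOCl = 1/(1 + 1.202) = 0.4541.
Free chlorine required for 0.87 ppm HOCl: 0.87 / 0.4541 = 1.916 ppm.
FC to add: 1.916 − 0.3 = 1.616 mg/L as Cl₂.
Cl₂ equivalent: 1.616 mg/L × 685,000 L = 1107 g.
Product at 74.8% available Cl: 1107 / 0.748 = 1480 g.

1.48 kg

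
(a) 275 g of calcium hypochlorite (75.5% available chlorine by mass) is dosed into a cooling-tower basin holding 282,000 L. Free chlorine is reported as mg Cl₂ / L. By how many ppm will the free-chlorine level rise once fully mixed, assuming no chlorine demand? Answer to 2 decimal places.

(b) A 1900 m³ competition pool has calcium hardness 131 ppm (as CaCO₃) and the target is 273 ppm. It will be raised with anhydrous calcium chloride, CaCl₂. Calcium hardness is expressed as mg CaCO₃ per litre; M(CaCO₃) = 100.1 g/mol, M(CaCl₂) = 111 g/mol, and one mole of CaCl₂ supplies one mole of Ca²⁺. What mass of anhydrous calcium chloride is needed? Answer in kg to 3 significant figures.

(a) 0.74 ppm; (b) 299 kg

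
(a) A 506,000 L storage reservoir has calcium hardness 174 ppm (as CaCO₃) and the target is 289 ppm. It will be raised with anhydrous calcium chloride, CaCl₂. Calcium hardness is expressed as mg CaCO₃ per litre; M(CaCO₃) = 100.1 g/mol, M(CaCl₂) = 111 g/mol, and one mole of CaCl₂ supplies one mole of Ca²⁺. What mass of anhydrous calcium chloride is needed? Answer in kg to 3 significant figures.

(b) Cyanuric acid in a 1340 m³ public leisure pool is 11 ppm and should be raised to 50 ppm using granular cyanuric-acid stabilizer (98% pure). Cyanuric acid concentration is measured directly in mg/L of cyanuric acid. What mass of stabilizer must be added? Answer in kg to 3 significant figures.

(a) 64.5 kg; (b) 53.3 kg

(a) Hardness to add: (289 − 174) = 115 mg/L as CaCO₃ × 506,000 L = 58,190 g as CaCO₃.
(a) Moles of Ca²⁺ (1 mol Ca²⁺ ≡ 1 mol CaCO₃): 58,190 / 100.1 g/mol = 581.3 mol.
(a) Mass of CaCl₂: 581.3 × 111 = 64,530 g.

(b) Volume: 1340 m³ = 1,340,000 L.
(b) CYA to add: (50 − 11) = 39 mg/L × 1,340,000 L = 52,260 g cyanuric acid.
(b) At 98% purity: 52,260 / 0.98 = 53,330 g product.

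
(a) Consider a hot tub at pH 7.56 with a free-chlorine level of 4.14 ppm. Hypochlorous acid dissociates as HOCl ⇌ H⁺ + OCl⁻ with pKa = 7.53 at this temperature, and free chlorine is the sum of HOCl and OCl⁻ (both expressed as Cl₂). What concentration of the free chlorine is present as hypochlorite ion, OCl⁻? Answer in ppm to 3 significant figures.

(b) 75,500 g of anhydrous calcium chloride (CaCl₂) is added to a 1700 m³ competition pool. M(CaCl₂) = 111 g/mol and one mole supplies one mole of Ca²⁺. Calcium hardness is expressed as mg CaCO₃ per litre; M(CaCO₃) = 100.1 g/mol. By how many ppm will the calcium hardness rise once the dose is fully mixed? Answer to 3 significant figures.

(a) [OCl⁻]/[HOCl] = 10^(pH − pKa) = 10^(7.56 − 7.53) = 10^0.03 = 1.072.
(a) Fraction as HOCl = 1 / (1 + 1.072) = 0.4827.
(a) OCl⁻ = (1 − 0.4827) × 4.14 ppm = 2.141 ppm.

(b) Volume: 1700 m³ = 1,700,000 L.
(b) Moles of Ca²⁺: 75,500 g ÷ 111 g/mol = 680.2 mol.
(b) As CaCO₃: 680.2 mol × 100.1 g/mol = 68,090 g.
(b) Rise: 68,090 g / 1,700,000 L × 1000 = 40.05 mg/L.

(a) 2.14 ppm; (b) 40.1 ppm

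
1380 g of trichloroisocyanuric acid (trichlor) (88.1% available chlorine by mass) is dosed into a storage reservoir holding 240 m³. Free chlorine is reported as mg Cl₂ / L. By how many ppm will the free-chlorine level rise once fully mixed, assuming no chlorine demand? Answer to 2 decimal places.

Volume: 240 m³ = 240,000 L.
Available chlorine delivered: 1380 g × 0.881 = 1216 g as Cl₂.
Concentration rise: 1216 g / 240,000 L = 5.066 mg/L = 5.07 ppm.

5.07 ppm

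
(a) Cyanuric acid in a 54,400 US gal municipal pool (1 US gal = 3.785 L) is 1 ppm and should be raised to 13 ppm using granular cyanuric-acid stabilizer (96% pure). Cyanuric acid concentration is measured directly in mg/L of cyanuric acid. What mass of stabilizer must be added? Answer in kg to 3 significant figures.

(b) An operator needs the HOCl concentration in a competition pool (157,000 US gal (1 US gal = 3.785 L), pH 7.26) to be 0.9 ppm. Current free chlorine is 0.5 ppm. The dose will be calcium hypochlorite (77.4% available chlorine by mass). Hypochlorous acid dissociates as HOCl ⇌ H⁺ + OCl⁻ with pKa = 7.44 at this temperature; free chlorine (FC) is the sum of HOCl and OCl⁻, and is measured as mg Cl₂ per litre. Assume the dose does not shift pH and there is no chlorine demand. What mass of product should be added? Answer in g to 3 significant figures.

(a) 2.57 kg; (b) 764 g

(a) Volume: 54,400 US gal × 3.785 L/gal = 205,904 L.
(a) CYA to add: (13 − 1) = 12 mg/L × 205,904 L = 2471 g cyanuric acid.
(a) At 96% purity: 2471 / 0.96 = 2574 g product.

(b) Volume: 157,000 US gal × 3.785 L/gal = 594,245 L.
(b) [OCl⁻]/[HOCl] = 10^(pH − pKa) = 10^(7.26 − 7.44) = 0.6607; fraction as HOCl = 1/(1 + 0.6607) = 0.6022.
(b) Free chlorine required for 0.9 ppm HOCl: 0.9 / 0.6022 = 1.495 ppm.
(b) FC to add: 1.495 − 0.5 = 0.9946 mg/L as Cl₂.
(b) Cl₂ equivalent: 0.9946 mg/L × 594,245 L = 591.1 g.
(b) Product at 77.4% available Cl: 591.1 / 0.774 = 763.6 g.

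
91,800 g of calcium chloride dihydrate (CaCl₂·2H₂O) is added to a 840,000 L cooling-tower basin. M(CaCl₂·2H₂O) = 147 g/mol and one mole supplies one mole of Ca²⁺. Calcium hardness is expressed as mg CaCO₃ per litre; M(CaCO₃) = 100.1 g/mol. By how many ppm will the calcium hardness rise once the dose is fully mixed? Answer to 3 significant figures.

74.4 ppm

Moles of Ca²⁺: 91,800 g ÷ 147 g/mol = 624.5 mol.
As CaCO₃: 624.5 mol × 100.1 g/mol = 62,510 g.
Rise: 62,510 g / 840,000 L × 1000 = 74.42 mg/L.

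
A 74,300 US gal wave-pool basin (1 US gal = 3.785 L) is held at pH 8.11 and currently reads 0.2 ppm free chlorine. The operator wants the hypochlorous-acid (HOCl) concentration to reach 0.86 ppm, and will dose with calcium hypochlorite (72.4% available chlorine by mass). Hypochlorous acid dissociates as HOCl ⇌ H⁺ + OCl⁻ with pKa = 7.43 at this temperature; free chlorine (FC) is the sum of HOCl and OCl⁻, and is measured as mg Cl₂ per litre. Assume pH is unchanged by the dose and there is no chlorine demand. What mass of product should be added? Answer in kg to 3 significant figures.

1.86 kg

Volume: 74,300 US gal × 3.785 L/gal = 281,226 L.
[OCl⁻]/[HOCl] = 10^(pH − pKa) = 10^(8.11 − 7.43) = 4.786; fraction as HOCl = 1/(1 + 4.786) = 0.1728.
Free chlorine required for 0.86 ppm HOCl: 0.86 / 0.1728 = 4.976 ppm.
FC to add: 4.976 − 0.2 = 4.776 mg/L as Cl₂.
Cl₂ equivalent: 4.776 mg/L × 281,226 L = 1343 g.
Product at 72.4% available Cl: 1343 / 0.724 = 1855 g.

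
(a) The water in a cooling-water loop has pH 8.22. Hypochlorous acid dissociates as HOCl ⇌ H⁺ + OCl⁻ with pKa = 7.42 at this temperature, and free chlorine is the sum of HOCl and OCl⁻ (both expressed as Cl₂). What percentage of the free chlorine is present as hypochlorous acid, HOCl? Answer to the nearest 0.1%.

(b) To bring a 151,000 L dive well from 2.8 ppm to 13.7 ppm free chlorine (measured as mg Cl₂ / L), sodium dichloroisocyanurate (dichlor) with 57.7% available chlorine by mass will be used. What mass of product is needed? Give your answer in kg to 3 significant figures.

(a) 13.7%; (b) 2.85 kg

(a) [OCl⁻]/[HOCl] = 10^(pH − pKa) = 10^(8.22 − 7.42) = 10^0.80 = 6.31.
(a) Fraction as HOCl = 1 / (1 + 6.31) = 0.1368.

(b) Chlorine deficit: 13.7 − 2.8 = 10.9 ppm = 10.9 mg/L as Cl₂.
(b) Cl₂ equivalent needed: 10.9 mg/L × 151,000 L = 1,646,000 mg = 1646 g.
(b) Product at 57.7% available chlorine: 1646 / 0.577 = 2853 g.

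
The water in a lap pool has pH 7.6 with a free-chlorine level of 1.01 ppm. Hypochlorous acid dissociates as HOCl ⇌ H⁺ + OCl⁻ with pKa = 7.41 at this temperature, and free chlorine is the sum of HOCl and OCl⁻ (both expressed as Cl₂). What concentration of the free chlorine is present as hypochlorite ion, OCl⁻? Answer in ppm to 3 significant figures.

[OCl⁻]/[HOCl] = 10^(pH − pKa) = 10^(7.6 − 7.41) = 10^0.19 = 1.549.
Fraction as HOCl = 1 / (1 + 1.549) = 0.3923.
OCl⁻ = (1 − 0.3923) × 1.01 ppm = 0.6137 ppm.

0.614 ppm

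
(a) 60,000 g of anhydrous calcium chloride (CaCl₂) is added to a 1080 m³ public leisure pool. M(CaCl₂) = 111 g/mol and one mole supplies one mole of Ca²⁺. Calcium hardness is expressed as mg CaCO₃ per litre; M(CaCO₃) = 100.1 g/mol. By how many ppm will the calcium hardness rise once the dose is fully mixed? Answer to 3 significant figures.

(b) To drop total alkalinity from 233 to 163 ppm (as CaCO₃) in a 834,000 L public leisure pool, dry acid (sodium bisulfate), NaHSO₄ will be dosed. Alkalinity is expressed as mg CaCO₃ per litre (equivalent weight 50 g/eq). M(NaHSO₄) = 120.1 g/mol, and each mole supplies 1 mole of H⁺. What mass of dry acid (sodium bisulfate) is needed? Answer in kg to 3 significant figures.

(a) Volume: 1080 m³ = 1,080,000 L.
(a) Moles of Ca²⁺: 60,000 g ÷ 111 g/mol = 540.5 mol.
(a) As CaCO₃: 540.5 mol × 100.1 g/mol = 54,110 g.
(a) Rise: 54,110 g / 1,080,000 L × 1000 = 50.1 mg/L.

(b) Alkalinity to neutralize: (233 − 163) = 70 mg/L as CaCO₃ × 834,000 L = 58,380 g as CaCO₃.
(b) Equivalents of H⁺ required: 58,380 ÷ 50 g/eq = 1168 eq = 1168 mol NaHSO₄.
(b) Mass of NaHSO₄: 1168 × 120.1 = 140,200 g.

(a) 50.1 ppm; (b) 140 kg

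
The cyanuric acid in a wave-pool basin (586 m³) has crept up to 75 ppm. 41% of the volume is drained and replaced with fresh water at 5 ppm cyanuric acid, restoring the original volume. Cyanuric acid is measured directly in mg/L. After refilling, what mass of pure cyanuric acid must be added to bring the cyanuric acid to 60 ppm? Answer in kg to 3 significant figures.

Volume: 586 m³ = 586,000 L.
After draining 41% and refilling: 75 × 0.59 + 5 × 0.41 = 46.3 ppm.
Deficit to target: 60 − 46.3 = 13.7 mg/L.
Mass: 13.7 mg/L × 586,000 L = 8028 g cyanuric acid.

8.03 kg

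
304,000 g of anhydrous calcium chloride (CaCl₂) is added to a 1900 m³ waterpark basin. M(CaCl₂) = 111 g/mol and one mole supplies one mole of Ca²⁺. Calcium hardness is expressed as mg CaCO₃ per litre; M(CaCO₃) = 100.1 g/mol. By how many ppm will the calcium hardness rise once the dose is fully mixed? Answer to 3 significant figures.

Volume: 1900 m³ = 1,900,000 L.
Moles of Ca²⁺: 304,000 g ÷ 111 g/mol = 2739 mol.
As CaCO₃: 2739 mol × 100.1 g/mol = 274,100 g.
Rise: 274,100 g / 1,900,000 L × 1000 = 144.3 mg/L.

144 ppm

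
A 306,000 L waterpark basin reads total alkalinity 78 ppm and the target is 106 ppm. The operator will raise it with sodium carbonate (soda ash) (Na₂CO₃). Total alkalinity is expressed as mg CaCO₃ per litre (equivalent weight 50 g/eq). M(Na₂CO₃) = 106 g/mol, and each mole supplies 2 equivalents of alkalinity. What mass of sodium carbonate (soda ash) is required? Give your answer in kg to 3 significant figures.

9.08 kg

Alkalinity to add: (106 − 78) = 28 mg/L as CaCO₃ × 306,000 L = 8568 g as CaCO₃.
Equivalents: 8568 g ÷ 50 g/eq = 171.4 eq.
Each mole of Na₂CO₃ supplies 2 eq, so 171.4 / 2 = 85.68 mol.
Mass: 85.68 mol × 106 g/mol = 9082 g.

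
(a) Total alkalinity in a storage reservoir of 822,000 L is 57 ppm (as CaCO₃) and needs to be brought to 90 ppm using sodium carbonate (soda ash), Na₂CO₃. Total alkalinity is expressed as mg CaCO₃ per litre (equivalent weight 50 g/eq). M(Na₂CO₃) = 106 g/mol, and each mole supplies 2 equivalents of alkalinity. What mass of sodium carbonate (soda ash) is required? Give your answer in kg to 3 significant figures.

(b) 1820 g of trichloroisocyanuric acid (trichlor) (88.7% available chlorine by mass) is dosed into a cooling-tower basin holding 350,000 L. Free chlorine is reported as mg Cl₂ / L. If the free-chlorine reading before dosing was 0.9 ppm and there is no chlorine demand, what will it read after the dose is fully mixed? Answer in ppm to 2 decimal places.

(a) 28.8 kg; (b) 5.51 ppm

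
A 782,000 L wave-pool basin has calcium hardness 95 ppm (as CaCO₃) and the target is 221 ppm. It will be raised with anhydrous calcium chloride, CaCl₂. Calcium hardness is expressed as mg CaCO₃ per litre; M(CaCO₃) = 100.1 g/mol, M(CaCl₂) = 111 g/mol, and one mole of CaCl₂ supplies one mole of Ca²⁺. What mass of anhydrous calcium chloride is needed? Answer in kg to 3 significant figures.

109 kg

Hardness to add: (221 − 95) = 126 mg/L as CaCO₃ × 782,000 L = 98,530 g as CaCO₃.
Moles of Ca²⁺ (1 mol Ca²⁺ ≡ 1 mol CaCO₃): 98,530 / 100.1 g/mol = 984.3 mol.
Mass of CaCl₂: 984.3 × 111 = 109,300 g.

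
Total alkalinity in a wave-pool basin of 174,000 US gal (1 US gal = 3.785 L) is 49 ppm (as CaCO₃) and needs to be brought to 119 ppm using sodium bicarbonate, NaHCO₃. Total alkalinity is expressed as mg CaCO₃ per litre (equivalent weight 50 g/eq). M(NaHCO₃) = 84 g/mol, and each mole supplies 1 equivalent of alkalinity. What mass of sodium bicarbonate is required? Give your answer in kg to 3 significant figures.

Volume: 174,000 US gal × 3.785 L/gal = 658,590 L.
Alkalinity to add: (119 − 49) = 70 mg/L as CaCO₃ × 658,590 L = 46,100 g as CaCO₃.
Equivalents: 46,100 g ÷ 50 g/eq = 922 eq.
NaHCO₃ supplies 1 eq per mole → 922 mol.
Mass: 922 mol × 84 g/mol = 77,450 g.

77.5 kg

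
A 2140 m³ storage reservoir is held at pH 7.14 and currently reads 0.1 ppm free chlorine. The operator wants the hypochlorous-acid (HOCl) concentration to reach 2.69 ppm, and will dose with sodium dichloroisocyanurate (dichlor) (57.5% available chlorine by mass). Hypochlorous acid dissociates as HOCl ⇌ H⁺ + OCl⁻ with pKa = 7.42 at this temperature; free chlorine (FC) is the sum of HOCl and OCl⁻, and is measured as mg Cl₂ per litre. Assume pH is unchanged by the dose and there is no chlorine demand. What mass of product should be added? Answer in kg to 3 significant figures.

14.9 kg

Volume: 2140 m³ = 2,140,000 L.
[OCl⁻]/[HOCl] = 10^(pH − pKa) = 10^(7.14 − 7.42) = 0.5248; fraction as HOCl = 1/(1 + 0.5248) = 0.6558.
Free chlorine required for 2.69 ppm HOCl: 2.69 / 0.6558 = 4.102 ppm.
FC to add: 4.102 − 0.1 = 4.002 mg/L as Cl₂.
Cl₂ equivalent: 4.002 mg/L × 2,140,000 L = 8564 g.
Product at 57.5% available Cl: 8564 / 0.575 = 14,890 g.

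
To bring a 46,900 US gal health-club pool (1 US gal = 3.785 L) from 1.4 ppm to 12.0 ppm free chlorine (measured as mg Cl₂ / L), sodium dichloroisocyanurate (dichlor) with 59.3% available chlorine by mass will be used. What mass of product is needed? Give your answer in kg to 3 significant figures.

3.17 kg

Volume: 46,900 US gal × 3.785 L/gal = 177,516 L.
Chlorine deficit: 12.0 − 1.4 = 10.6 ppm = 10.6 mg/L as Cl₂.
Cl₂ equivalent needed: 10.6 mg/L × 177,516 L = 1,882,000 mg = 1882 g.
Product at 59.3% available chlorine: 1882 / 0.593 = 3173 g.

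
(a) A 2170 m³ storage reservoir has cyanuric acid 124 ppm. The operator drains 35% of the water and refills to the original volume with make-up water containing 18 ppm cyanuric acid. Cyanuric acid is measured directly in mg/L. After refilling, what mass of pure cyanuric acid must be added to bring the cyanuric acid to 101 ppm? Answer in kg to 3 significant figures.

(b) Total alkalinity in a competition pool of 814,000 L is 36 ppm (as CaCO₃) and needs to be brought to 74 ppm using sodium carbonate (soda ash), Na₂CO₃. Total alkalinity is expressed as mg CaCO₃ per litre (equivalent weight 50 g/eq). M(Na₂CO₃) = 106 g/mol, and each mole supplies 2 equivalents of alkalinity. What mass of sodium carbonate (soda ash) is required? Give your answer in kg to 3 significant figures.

(a) 30.6 kg; (b) 32.8 kg

(a) Volume: 2170 m³ = 2,170,000 L.
(a) After draining 35% and refilling: 124 × 0.65 + 18 × 0.35 = 86.9 ppm.
(a) Deficit to target: 101 − 86.9 = 14.1 mg/L.
(a) Mass: 14.1 mg/L × 2,170,000 L = 30,600 g cyanuric acid.

(b) Alkalinity to add: (74 − 36) = 38 mg/L as CaCO₃ × 814,000 L = 30,930 g as CaCO₃.
(b) Equivalents: 30,930 g ÷ 50 g/eq = 618.6 eq.
(b) Each mole of Na₂CO₃ supplies 2 eq, so 618.6 / 2 = 309.3 mol.
(b) Mass: 309.3 mol × 106 g/mol = 32,790 g.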